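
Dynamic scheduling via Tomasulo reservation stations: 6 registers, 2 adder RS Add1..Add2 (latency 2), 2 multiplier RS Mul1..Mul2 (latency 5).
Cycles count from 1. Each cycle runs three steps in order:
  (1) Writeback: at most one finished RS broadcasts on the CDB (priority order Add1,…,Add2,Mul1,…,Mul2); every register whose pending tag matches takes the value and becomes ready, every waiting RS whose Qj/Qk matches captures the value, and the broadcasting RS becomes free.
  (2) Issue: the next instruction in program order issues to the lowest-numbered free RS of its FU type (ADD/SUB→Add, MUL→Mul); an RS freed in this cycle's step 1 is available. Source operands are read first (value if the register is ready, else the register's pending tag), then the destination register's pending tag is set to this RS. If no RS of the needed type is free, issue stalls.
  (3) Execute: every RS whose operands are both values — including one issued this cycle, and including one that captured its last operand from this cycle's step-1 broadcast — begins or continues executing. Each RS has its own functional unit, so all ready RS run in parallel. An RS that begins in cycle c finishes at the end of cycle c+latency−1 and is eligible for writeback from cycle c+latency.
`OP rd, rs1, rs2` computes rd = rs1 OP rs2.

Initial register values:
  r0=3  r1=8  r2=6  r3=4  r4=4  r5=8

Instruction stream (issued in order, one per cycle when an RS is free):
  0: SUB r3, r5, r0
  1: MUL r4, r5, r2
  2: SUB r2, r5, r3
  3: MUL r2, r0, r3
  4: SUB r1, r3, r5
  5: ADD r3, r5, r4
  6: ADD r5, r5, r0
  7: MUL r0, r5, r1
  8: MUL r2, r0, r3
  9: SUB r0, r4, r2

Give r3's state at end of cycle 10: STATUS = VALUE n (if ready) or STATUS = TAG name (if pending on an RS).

c1: issue SUB r3<-Add1 | r0:3,r1:8,r2:6,r3:Add1,r4:4,r5:8
c2: issue MUL r4<-Mul1 | r0:3,r1:8,r2:6,r3:Add1,r4:Mul1,r5:8
c3: CDB Add1=5; issue SUB r2<-Add1 | r0:3,r1:8,r2:Add1,r3:5,r4:Mul1,r5:8
c4: issue MUL r2<-Mul2 | r0:3,r1:8,r2:Mul2,r3:5,r4:Mul1,r5:8
c5: CDB Add1=3; issue SUB r1<-Add1 | r0:3,r1:Add1,r2:Mul2,r3:5,r4:Mul1,r5:8
c6: issue ADD r3<-Add2 | r0:3,r1:Add1,r2:Mul2,r3:Add2,r4:Mul1,r5:8
c7: CDB Add1=-3; issue ADD r5<-Add1 | r0:3,r1:-3,r2:Mul2,r3:Add2,r4:Mul1,r5:Add1
c8: CDB Mul1=48; issue MUL r0<-Mul1 | r0:Mul1,r1:-3,r2:Mul2,r3:Add2,r4:48,r5:Add1
c9: CDB Add1=11; stall | r0:Mul1,r1:-3,r2:Mul2,r3:Add2,r4:48,r5:11
c10: CDB Add2=56; stall | r0:Mul1,r1:-3,r2:Mul2,r3:56,r4:48,r5:11

STATUS = VALUE 56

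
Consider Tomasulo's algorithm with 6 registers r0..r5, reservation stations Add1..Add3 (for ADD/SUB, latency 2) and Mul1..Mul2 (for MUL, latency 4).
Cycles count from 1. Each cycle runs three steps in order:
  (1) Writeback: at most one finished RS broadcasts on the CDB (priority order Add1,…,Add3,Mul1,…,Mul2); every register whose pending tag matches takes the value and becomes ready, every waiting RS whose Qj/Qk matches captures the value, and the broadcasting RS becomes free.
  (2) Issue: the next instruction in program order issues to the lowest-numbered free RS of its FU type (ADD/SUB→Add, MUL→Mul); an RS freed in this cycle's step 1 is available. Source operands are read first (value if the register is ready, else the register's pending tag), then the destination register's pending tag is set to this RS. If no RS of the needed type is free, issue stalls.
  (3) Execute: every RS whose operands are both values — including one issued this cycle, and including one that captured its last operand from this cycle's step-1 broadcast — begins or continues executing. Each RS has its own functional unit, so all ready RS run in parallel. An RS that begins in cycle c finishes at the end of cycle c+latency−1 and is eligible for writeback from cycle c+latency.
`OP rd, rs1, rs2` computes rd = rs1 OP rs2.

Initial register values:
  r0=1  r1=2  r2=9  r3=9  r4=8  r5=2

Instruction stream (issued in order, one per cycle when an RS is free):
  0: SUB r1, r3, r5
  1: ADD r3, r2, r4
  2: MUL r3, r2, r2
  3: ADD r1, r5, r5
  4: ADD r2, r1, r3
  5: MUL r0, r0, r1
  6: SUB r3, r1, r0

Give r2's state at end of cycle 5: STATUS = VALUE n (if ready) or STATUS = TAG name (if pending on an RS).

  c1: issue SUB r1<-Add1  regs: r0:1,r1:Add1,r2:9,r3:9,r4:8,r5:2
  c2: issue ADD r3<-Add2  regs: r0:1,r1:Add1,r2:9,r3:Add2,r4:8,r5:2
  c3: CDB Add1=7; issue MUL r3<-Mul1  regs: r0:1,r1:7,r2:9,r3:Mul1,r4:8,r5:2
  c4: CDB Add2=17; issue ADD r1<-Add1  regs: r0:1,r1:Add1,r2:9,r3:Mul1,r4:8,r5:2
  c5: issue ADD r2<-Add2  regs: r0:1,r1:Add1,r2:Add2,r3:Mul1,r4:8,r5:2

STATUS = TAG Add2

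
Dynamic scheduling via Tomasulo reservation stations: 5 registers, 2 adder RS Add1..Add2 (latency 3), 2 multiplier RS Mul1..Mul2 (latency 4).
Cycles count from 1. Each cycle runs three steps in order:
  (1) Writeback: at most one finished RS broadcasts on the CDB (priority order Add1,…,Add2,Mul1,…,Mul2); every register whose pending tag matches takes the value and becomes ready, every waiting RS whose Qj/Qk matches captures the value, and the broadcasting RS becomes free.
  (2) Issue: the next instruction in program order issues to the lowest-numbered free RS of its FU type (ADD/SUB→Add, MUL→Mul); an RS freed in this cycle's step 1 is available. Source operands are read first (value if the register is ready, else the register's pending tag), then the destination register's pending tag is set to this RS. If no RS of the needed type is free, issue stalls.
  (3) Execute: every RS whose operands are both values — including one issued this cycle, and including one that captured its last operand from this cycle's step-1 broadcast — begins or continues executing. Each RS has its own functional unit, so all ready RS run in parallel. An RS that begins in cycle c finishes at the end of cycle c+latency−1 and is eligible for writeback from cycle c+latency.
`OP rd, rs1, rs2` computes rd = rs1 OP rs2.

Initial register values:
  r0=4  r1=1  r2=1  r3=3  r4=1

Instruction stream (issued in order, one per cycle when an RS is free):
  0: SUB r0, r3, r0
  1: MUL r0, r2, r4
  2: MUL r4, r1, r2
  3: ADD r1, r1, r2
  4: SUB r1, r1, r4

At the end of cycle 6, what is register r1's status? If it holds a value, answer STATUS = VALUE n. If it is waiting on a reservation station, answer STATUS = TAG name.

STATUS = TAG Add2

c1: issue SUB r0<-Add1 | r0:Add1,r1:1,r2:1,r3:3,r4:1
c2: issue MUL r0<-Mul1 | r0:Mul1,r1:1,r2:1,r3:3,r4:1
c3: issue MUL r4<-Mul2 | r0:Mul1,r1:1,r2:1,r3:3,r4:Mul2
c4: CDB Add1=-1; issue ADD r1<-Add1 | r0:Mul1,r1:Add1,r2:1,r3:3,r4:Mul2
c5: issue SUB r1<-Add2 | r0:Mul1,r1:Add2,r2:1,r3:3,r4:Mul2
c6: CDB Mul1=1 | r0:1,r1:Add2,r2:1,r3:3,r4:Mul2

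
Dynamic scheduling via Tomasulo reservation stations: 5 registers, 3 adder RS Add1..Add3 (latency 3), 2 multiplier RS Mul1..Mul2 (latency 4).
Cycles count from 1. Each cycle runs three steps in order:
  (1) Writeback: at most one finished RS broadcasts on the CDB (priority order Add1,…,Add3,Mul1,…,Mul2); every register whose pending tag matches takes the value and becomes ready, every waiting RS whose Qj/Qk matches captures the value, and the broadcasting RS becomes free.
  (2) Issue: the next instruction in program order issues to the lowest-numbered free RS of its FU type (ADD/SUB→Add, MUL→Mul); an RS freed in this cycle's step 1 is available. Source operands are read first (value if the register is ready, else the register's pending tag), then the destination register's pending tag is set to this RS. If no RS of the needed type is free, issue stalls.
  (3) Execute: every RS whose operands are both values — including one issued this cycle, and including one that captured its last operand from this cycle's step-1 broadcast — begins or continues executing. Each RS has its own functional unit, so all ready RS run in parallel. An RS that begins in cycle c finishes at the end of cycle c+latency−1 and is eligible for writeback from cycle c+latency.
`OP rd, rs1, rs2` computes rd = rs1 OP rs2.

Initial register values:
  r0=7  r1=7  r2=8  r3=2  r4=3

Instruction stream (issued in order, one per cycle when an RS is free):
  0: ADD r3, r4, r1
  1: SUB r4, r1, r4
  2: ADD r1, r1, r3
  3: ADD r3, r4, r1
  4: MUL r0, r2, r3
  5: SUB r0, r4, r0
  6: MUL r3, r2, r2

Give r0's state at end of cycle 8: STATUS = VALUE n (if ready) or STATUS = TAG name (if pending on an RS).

STATUS = TAG Add2

c1: issue ADD r3<-Add1 | r0:7,r1:7,r2:8,r3:Add1,r4:3
c2: issue SUB r4<-Add2 | r0:7,r1:7,r2:8,r3:Add1,r4:Add2
c3: issue ADD r1<-Add3 | r0:7,r1:Add3,r2:8,r3:Add1,r4:Add2
c4: CDB Add1=10; issue ADD r3<-Add1 | r0:7,r1:Add3,r2:8,r3:Add1,r4:Add2
c5: CDB Add2=4; issue MUL r0<-Mul1 | r0:Mul1,r1:Add3,r2:8,r3:Add1,r4:4
c6: issue SUB r0<-Add2 | r0:Add2,r1:Add3,r2:8,r3:Add1,r4:4
c7: CDB Add3=17; issue MUL r3<-Mul2 | r0:Add2,r1:17,r2:8,r3:Mul2,r4:4
c8: - | r0:Add2,r1:17,r2:8,r3:Mul2,r4:4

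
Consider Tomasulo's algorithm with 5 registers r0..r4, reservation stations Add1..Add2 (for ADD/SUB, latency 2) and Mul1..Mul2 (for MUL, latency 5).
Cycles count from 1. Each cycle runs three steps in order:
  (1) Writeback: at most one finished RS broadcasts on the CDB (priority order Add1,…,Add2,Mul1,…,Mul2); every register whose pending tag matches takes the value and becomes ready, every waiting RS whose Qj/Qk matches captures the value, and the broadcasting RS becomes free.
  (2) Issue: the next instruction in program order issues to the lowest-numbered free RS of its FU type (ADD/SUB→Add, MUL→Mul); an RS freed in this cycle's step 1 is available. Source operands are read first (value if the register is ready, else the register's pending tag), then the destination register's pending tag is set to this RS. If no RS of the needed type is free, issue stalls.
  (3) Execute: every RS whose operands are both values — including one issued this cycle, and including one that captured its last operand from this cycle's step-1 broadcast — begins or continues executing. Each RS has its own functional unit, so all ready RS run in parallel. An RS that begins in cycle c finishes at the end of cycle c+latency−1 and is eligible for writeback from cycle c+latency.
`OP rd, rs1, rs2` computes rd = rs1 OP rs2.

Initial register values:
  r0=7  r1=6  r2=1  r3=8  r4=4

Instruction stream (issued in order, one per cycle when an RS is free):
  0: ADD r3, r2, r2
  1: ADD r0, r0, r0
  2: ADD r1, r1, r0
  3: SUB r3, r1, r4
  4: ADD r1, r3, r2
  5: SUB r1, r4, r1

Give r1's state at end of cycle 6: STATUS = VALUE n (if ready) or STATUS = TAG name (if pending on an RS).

cycle 1: issue ADD r3<-Add1 // r0:7,r1:6,r2:1,r3:Add1,r4:4
cycle 2: issue ADD r0<-Add2 // r0:Add2,r1:6,r2:1,r3:Add1,r4:4
cycle 3: CDB Add1=2; issue ADD r1<-Add1 // r0:Add2,r1:Add1,r2:1,r3:2,r4:4
cycle 4: CDB Add2=14; issue SUB r3<-Add2 // r0:14,r1:Add1,r2:1,r3:Add2,r4:4
cycle 5: stall // r0:14,r1:Add1,r2:1,r3:Add2,r4:4
cycle 6: CDB Add1=20; issue ADD r1<-Add1 // r0:14,r1:Add1,r2:1,r3:Add2,r4:4

STATUS = TAG Add1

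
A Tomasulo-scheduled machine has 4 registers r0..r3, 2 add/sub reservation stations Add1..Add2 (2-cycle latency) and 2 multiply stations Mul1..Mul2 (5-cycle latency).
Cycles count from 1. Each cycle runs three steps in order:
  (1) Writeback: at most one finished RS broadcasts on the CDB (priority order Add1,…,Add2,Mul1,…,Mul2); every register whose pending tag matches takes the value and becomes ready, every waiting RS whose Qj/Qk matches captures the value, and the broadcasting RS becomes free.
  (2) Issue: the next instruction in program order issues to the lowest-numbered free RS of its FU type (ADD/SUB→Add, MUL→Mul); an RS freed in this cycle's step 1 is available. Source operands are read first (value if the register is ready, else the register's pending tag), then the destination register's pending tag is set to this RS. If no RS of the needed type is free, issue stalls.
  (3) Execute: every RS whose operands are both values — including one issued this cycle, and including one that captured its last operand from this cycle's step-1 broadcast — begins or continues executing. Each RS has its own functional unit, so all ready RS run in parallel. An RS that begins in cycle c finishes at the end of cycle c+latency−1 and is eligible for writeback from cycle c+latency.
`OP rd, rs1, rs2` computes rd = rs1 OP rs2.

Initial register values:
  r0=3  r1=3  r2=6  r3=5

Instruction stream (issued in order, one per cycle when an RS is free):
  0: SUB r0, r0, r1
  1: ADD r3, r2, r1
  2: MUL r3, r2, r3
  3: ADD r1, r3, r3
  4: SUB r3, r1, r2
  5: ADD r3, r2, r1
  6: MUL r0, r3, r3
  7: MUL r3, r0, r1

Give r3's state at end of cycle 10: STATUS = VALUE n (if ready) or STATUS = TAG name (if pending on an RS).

  c1: issue SUB r0<-Add1  regs: r0:Add1,r1:3,r2:6,r3:5
  c2: issue ADD r3<-Add2  regs: r0:Add1,r1:3,r2:6,r3:Add2
  c3: CDB Add1=0; issue MUL r3<-Mul1  regs: r0:0,r1:3,r2:6,r3:Mul1
  c4: CDB Add2=9; issue ADD r1<-Add1  regs: r0:0,r1:Add1,r2:6,r3:Mul1
  c5: issue SUB r3<-Add2  regs: r0:0,r1:Add1,r2:6,r3:Add2
  c6: stall  regs: r0:0,r1:Add1,r2:6,r3:Add2
  c7: stall  regs: r0:0,r1:Add1,r2:6,r3:Add2
  c8: stall  regs: r0:0,r1:Add1,r2:6,r3:Add2
  c9: CDB Mul1=54; stall  regs: r0:0,r1:Add1,r2:6,r3:Add2
  c10: stall  regs: r0:0,r1:Add1,r2:6,r3:Add2

STATUS = TAG Add2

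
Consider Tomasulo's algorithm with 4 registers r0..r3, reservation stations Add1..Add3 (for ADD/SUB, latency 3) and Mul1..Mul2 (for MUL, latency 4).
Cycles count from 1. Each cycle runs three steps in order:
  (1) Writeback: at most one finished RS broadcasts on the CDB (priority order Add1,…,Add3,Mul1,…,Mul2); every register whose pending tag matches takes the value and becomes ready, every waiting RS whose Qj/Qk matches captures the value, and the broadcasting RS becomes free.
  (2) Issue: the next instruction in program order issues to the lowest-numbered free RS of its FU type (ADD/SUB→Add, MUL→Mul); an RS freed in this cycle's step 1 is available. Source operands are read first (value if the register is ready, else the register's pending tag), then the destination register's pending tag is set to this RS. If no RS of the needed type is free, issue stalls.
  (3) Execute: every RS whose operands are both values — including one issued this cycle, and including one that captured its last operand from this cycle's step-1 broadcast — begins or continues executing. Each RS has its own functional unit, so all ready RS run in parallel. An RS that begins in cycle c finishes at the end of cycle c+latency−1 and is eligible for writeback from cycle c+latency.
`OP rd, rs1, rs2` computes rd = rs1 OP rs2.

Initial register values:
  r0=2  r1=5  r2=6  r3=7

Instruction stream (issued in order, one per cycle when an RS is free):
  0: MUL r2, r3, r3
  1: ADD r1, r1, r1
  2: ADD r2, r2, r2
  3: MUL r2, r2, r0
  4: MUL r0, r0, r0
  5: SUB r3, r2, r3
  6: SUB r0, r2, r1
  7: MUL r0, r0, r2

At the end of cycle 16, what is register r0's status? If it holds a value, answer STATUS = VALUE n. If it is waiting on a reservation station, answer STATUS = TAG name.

STATUS = TAG Mul1

c1: issue MUL r2<-Mul1 | r0:2,r1:5,r2:Mul1,r3:7
c2: issue ADD r1<-Add1 | r0:2,r1:Add1,r2:Mul1,r3:7
c3: issue ADD r2<-Add2 | r0:2,r1:Add1,r2:Add2,r3:7
c4: issue MUL r2<-Mul2 | r0:2,r1:Add1,r2:Mul2,r3:7
c5: CDB Add1=10; stall | r0:2,r1:10,r2:Mul2,r3:7
c6: CDB Mul1=49; issue MUL r0<-Mul1 | r0:Mul1,r1:10,r2:Mul2,r3:7
c7: issue SUB r3<-Add1 | r0:Mul1,r1:10,r2:Mul2,r3:Add1
c8: issue SUB r0<-Add3 | r0:Add3,r1:10,r2:Mul2,r3:Add1
c9: CDB Add2=98; stall | r0:Add3,r1:10,r2:Mul2,r3:Add1
c10: CDB Mul1=4; issue MUL r0<-Mul1 | r0:Mul1,r1:10,r2:Mul2,r3:Add1
c11: - | r0:Mul1,r1:10,r2:Mul2,r3:Add1
c12: - | r0:Mul1,r1:10,r2:Mul2,r3:Add1
c13: CDB Mul2=196 | r0:Mul1,r1:10,r2:196,r3:Add1
c14: - | r0:Mul1,r1:10,r2:196,r3:Add1
c15: - | r0:Mul1,r1:10,r2:196,r3:Add1
c16: CDB Add1=189 | r0:Mul1,r1:10,r2:196,r3:189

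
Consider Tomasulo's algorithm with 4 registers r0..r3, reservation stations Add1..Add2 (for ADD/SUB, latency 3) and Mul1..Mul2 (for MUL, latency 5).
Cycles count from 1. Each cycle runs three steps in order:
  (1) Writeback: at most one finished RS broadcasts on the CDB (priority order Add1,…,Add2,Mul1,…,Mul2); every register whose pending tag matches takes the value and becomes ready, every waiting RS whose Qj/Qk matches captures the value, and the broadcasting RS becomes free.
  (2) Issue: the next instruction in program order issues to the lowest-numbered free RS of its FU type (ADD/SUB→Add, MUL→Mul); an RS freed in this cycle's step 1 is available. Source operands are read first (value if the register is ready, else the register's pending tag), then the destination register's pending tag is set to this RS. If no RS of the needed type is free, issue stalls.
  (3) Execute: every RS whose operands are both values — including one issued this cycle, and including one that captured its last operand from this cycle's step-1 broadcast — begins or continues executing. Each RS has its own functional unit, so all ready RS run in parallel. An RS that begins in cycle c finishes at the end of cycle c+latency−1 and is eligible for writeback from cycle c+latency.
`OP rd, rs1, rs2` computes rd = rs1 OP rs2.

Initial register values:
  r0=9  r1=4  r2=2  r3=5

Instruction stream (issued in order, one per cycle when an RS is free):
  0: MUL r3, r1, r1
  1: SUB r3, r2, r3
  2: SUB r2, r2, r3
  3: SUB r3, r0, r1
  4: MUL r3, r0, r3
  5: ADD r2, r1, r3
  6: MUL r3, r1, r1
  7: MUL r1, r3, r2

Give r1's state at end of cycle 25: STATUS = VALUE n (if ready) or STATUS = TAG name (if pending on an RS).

STATUS = VALUE 784

  c1: issue MUL r3<-Mul1  regs: r0:9,r1:4,r2:2,r3:Mul1
  c2: issue SUB r3<-Add1  regs: r0:9,r1:4,r2:2,r3:Add1
  c3: issue SUB r2<-Add2  regs: r0:9,r1:4,r2:Add2,r3:Add1
  c4: stall  regs: r0:9,r1:4,r2:Add2,r3:Add1
  c5: stall  regs: r0:9,r1:4,r2:Add2,r3:Add1
  c6: CDB Mul1=16; stall  regs: r0:9,r1:4,r2:Add2,r3:Add1
  c7: stall  regs: r0:9,r1:4,r2:Add2,r3:Add1
  c8: stall  regs: r0:9,r1:4,r2:Add2,r3:Add1
  c9: CDB Add1=-14; issue SUB r3<-Add1  regs: r0:9,r1:4,r2:Add2,r3:Add1
  c10: issue MUL r3<-Mul1  regs: r0:9,r1:4,r2:Add2,r3:Mul1
  c11: stall  regs: r0:9,r1:4,r2:Add2,r3:Mul1
  c12: CDB Add1=5; issue ADD r2<-Add1  regs: r0:9,r1:4,r2:Add1,r3:Mul1
  c13: CDB Add2=16; issue MUL r3<-Mul2  regs: r0:9,r1:4,r2:Add1,r3:Mul2
  c14: stall  regs: r0:9,r1:4,r2:Add1,r3:Mul2
  c15: stall  regs: r0:9,r1:4,r2:Add1,r3:Mul2
  c16: stall  regs: r0:9,r1:4,r2:Add1,r3:Mul2
  c17: CDB Mul1=45; issue MUL r1<-Mul1  regs: r0:9,r1:Mul1,r2:Add1,r3:Mul2
  c18: CDB Mul2=16  regs: r0:9,r1:Mul1,r2:Add1,r3:16
  c19: -  regs: r0:9,r1:Mul1,r2:Add1,r3:16
  c20: CDB Add1=49  regs: r0:9,r1:Mul1,r2:49,r3:16
  c21: -  regs: r0:9,r1:Mul1,r2:49,r3:16
  c22: -  regs: r0:9,r1:Mul1,r2:49,r3:16
  c23: -  regs: r0:9,r1:Mul1,r2:49,r3:16
  c24: -  regs: r0:9,r1:Mul1,r2:49,r3:16
  c25: CDB Mul1=784  regs: r0:9,r1:784,r2:49,r3:16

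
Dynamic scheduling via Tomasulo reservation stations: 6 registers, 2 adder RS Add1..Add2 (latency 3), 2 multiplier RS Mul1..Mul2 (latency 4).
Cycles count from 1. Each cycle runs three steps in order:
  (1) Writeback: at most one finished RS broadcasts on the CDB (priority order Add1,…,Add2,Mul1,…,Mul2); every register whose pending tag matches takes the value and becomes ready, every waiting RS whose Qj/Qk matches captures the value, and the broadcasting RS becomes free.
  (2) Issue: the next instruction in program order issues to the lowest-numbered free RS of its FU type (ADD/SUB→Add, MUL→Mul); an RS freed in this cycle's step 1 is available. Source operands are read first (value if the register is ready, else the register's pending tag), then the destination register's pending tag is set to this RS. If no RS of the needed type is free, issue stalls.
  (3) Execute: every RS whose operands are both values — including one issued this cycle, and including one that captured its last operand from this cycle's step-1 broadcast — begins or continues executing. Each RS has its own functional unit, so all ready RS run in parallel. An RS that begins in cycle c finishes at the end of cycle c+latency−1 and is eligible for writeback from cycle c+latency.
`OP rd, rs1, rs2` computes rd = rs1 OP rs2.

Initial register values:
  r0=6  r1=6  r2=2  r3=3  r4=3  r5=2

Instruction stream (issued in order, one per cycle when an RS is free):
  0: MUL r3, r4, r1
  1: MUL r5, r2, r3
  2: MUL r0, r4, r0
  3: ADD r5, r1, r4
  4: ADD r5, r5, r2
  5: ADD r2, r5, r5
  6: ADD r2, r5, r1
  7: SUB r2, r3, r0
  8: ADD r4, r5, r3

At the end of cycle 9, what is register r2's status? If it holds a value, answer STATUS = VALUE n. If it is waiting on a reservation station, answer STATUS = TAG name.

STATUS = TAG Add1

cycle 1: issue MUL r3<-Mul1 // r0:6,r1:6,r2:2,r3:Mul1,r4:3,r5:2
cycle 2: issue MUL r5<-Mul2 // r0:6,r1:6,r2:2,r3:Mul1,r4:3,r5:Mul2
cycle 3: stall // r0:6,r1:6,r2:2,r3:Mul1,r4:3,r5:Mul2
cycle 4: stall // r0:6,r1:6,r2:2,r3:Mul1,r4:3,r5:Mul2
cycle 5: CDB Mul1=18; issue MUL r0<-Mul1 // r0:Mul1,r1:6,r2:2,r3:18,r4:3,r5:Mul2
cycle 6: issue ADD r5<-Add1 // r0:Mul1,r1:6,r2:2,r3:18,r4:3,r5:Add1
cycle 7: issue ADD r5<-Add2 // r0:Mul1,r1:6,r2:2,r3:18,r4:3,r5:Add2
cycle 8: stall // r0:Mul1,r1:6,r2:2,r3:18,r4:3,r5:Add2
cycle 9: CDB Add1=9; issue ADD r2<-Add1 // r0:Mul1,r1:6,r2:Add1,r3:18,r4:3,r5:Add2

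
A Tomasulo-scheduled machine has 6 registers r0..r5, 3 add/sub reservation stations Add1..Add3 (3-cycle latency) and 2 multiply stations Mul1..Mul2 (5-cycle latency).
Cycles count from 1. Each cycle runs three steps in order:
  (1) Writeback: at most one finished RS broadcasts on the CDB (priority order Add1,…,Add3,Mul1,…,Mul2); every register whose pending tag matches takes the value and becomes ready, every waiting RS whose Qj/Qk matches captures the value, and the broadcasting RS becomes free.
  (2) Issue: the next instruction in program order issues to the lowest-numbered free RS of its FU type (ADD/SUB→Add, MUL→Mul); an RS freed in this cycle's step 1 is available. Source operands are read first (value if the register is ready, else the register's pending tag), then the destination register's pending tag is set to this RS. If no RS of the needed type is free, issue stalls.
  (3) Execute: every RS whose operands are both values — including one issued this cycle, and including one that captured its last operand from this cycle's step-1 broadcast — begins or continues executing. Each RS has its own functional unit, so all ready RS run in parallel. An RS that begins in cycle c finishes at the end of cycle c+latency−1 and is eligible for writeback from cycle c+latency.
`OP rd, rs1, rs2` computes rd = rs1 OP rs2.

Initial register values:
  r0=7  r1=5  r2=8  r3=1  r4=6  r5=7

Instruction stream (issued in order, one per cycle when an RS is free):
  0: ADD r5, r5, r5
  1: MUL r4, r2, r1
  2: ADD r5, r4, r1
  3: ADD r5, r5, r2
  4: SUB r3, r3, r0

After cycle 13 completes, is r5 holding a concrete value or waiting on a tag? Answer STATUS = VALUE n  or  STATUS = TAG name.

c1: issue ADD r5<-Add1 | r0:7,r1:5,r2:8,r3:1,r4:6,r5:Add1
c2: issue MUL r4<-Mul1 | r0:7,r1:5,r2:8,r3:1,r4:Mul1,r5:Add1
c3: issue ADD r5<-Add2 | r0:7,r1:5,r2:8,r3:1,r4:Mul1,r5:Add2
c4: CDB Add1=14; issue ADD r5<-Add1 | r0:7,r1:5,r2:8,r3:1,r4:Mul1,r5:Add1
c5: issue SUB r3<-Add3 | r0:7,r1:5,r2:8,r3:Add3,r4:Mul1,r5:Add1
c6: - | r0:7,r1:5,r2:8,r3:Add3,r4:Mul1,r5:Add1
c7: CDB Mul1=40 | r0:7,r1:5,r2:8,r3:Add3,r4:40,r5:Add1
c8: CDB Add3=-6 | r0:7,r1:5,r2:8,r3:-6,r4:40,r5:Add1
c9: - | r0:7,r1:5,r2:8,r3:-6,r4:40,r5:Add1
c10: CDB Add2=45 | r0:7,r1:5,r2:8,r3:-6,r4:40,r5:Add1
c11: - | r0:7,r1:5,r2:8,r3:-6,r4:40,r5:Add1
c12: - | r0:7,r1:5,r2:8,r3:-6,r4:40,r5:Add1
c13: CDB Add1=53 | r0:7,r1:5,r2:8,r3:-6,r4:40,r5:53

STATUS = VALUE 53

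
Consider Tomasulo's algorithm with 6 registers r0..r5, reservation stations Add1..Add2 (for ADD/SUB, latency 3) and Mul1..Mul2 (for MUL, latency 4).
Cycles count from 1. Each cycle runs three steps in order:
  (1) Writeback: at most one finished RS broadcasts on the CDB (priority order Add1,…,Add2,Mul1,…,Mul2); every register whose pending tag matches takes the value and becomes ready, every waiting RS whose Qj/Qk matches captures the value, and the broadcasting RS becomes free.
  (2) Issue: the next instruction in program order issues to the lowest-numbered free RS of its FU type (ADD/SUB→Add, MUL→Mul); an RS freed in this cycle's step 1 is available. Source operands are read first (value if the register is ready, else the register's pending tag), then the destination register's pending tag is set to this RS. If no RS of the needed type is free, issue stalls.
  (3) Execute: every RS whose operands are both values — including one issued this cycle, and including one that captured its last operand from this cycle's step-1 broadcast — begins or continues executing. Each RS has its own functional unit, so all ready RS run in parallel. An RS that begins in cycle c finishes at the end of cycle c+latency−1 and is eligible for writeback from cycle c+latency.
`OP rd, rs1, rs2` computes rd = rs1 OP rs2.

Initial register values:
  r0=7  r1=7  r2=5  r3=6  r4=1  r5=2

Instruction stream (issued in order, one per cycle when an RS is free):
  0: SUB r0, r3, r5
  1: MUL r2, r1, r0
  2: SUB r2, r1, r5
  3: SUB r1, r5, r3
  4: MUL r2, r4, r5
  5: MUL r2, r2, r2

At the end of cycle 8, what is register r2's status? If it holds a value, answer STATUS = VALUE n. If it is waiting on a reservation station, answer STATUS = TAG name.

STATUS = TAG Mul1

cycle 1: issue SUB r0<-Add1 // r0:Add1,r1:7,r2:5,r3:6,r4:1,r5:2
cycle 2: issue MUL r2<-Mul1 // r0:Add1,r1:7,r2:Mul1,r3:6,r4:1,r5:2
cycle 3: issue SUB r2<-Add2 // r0:Add1,r1:7,r2:Add2,r3:6,r4:1,r5:2
cycle 4: CDB Add1=4; issue SUB r1<-Add1 // r0:4,r1:Add1,r2:Add2,r3:6,r4:1,r5:2
cycle 5: issue MUL r2<-Mul2 // r0:4,r1:Add1,r2:Mul2,r3:6,r4:1,r5:2
cycle 6: CDB Add2=5; stall // r0:4,r1:Add1,r2:Mul2,r3:6,r4:1,r5:2
cycle 7: CDB Add1=-4; stall // r0:4,r1:-4,r2:Mul2,r3:6,r4:1,r5:2
cycle 8: CDB Mul1=28; issue MUL r2<-Mul1 // r0:4,r1:-4,r2:Mul1,r3:6,r4:1,r5:2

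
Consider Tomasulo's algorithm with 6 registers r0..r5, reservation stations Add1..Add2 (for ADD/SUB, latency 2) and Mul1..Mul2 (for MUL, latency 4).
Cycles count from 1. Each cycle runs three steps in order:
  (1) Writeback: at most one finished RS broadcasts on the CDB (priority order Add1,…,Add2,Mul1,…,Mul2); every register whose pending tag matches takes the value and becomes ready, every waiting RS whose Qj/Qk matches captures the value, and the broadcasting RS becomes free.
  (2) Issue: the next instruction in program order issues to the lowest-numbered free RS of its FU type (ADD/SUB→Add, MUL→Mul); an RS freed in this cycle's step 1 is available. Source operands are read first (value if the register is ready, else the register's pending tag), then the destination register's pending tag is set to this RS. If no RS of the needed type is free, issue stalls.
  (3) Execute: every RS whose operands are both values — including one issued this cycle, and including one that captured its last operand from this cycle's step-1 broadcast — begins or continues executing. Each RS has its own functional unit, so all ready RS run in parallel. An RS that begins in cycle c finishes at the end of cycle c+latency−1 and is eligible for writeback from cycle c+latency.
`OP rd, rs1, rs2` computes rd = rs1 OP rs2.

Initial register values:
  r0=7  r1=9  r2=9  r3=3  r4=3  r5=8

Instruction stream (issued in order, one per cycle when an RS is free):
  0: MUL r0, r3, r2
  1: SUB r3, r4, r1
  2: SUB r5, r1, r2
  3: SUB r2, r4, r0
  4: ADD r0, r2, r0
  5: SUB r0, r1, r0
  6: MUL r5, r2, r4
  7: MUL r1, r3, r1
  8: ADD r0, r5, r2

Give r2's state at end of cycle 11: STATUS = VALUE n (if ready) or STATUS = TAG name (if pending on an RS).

cycle 1: issue MUL r0<-Mul1 // r0:Mul1,r1:9,r2:9,r3:3,r4:3,r5:8
cycle 2: issue SUB r3<-Add1 // r0:Mul1,r1:9,r2:9,r3:Add1,r4:3,r5:8
cycle 3: issue SUB r5<-Add2 // r0:Mul1,r1:9,r2:9,r3:Add1,r4:3,r5:Add2
cycle 4: CDB Add1=-6; issue SUB r2<-Add1 // r0:Mul1,r1:9,r2:Add1,r3:-6,r4:3,r5:Add2
cycle 5: CDB Add2=0; issue ADD r0<-Add2 // r0:Add2,r1:9,r2:Add1,r3:-6,r4:3,r5:0
cycle 6: CDB Mul1=27; stall // r0:Add2,r1:9,r2:Add1,r3:-6,r4:3,r5:0
cycle 7: stall // r0:Add2,r1:9,r2:Add1,r3:-6,r4:3,r5:0
cycle 8: CDB Add1=-24; issue SUB r0<-Add1 // r0:Add1,r1:9,r2:-24,r3:-6,r4:3,r5:0
cycle 9: issue MUL r5<-Mul1 // r0:Add1,r1:9,r2:-24,r3:-6,r4:3,r5:Mul1
cycle 10: CDB Add2=3; issue MUL r1<-Mul2 // r0:Add1,r1:Mul2,r2:-24,r3:-6,r4:3,r5:Mul1
cycle 11: issue ADD r0<-Add2 // r0:Add2,r1:Mul2,r2:-24,r3:-6,r4:3,r5:Mul1

STATUS = VALUE -24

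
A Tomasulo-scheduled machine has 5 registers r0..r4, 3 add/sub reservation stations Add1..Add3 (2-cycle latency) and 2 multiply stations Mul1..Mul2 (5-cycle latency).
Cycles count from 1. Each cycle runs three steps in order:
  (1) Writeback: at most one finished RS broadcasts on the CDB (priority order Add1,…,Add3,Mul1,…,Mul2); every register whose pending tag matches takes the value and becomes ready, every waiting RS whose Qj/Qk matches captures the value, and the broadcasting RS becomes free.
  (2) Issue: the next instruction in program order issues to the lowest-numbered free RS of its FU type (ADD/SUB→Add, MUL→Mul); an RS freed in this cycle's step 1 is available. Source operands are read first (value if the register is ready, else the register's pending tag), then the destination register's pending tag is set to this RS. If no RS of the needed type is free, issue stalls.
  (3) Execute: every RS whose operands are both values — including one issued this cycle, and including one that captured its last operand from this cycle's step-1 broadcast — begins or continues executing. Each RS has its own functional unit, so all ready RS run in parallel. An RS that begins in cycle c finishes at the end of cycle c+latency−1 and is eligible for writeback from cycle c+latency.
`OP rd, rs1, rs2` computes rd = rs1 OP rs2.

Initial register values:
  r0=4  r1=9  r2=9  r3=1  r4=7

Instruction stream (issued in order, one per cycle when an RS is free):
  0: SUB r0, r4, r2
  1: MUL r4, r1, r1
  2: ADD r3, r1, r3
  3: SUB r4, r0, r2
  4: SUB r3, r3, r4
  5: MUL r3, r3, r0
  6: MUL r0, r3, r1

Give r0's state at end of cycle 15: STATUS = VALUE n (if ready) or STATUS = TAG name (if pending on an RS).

c1: issue SUB r0<-Add1 | r0:Add1,r1:9,r2:9,r3:1,r4:7
c2: issue MUL r4<-Mul1 | r0:Add1,r1:9,r2:9,r3:1,r4:Mul1
c3: CDB Add1=-2; issue ADD r3<-Add1 | r0:-2,r1:9,r2:9,r3:Add1,r4:Mul1
c4: issue SUB r4<-Add2 | r0:-2,r1:9,r2:9,r3:Add1,r4:Add2
c5: CDB Add1=10; issue SUB r3<-Add1 | r0:-2,r1:9,r2:9,r3:Add1,r4:Add2
c6: CDB Add2=-11; issue MUL r3<-Mul2 | r0:-2,r1:9,r2:9,r3:Mul2,r4:-11
c7: CDB Mul1=81; issue MUL r0<-Mul1 | r0:Mul1,r1:9,r2:9,r3:Mul2,r4:-11
c8: CDB Add1=21 | r0:Mul1,r1:9,r2:9,r3:Mul2,r4:-11
c9: - | r0:Mul1,r1:9,r2:9,r3:Mul2,r4:-11
c10: - | r0:Mul1,r1:9,r2:9,r3:Mul2,r4:-11
c11: - | r0:Mul1,r1:9,r2:9,r3:Mul2,r4:-11
c12: - | r0:Mul1,r1:9,r2:9,r3:Mul2,r4:-11
c13: CDB Mul2=-42 | r0:Mul1,r1:9,r2:9,r3:-42,r4:-11
c14: - | r0:Mul1,r1:9,r2:9,r3:-42,r4:-11
c15: - | r0:Mul1,r1:9,r2:9,r3:-42,r4:-11

STATUS = TAG Mul1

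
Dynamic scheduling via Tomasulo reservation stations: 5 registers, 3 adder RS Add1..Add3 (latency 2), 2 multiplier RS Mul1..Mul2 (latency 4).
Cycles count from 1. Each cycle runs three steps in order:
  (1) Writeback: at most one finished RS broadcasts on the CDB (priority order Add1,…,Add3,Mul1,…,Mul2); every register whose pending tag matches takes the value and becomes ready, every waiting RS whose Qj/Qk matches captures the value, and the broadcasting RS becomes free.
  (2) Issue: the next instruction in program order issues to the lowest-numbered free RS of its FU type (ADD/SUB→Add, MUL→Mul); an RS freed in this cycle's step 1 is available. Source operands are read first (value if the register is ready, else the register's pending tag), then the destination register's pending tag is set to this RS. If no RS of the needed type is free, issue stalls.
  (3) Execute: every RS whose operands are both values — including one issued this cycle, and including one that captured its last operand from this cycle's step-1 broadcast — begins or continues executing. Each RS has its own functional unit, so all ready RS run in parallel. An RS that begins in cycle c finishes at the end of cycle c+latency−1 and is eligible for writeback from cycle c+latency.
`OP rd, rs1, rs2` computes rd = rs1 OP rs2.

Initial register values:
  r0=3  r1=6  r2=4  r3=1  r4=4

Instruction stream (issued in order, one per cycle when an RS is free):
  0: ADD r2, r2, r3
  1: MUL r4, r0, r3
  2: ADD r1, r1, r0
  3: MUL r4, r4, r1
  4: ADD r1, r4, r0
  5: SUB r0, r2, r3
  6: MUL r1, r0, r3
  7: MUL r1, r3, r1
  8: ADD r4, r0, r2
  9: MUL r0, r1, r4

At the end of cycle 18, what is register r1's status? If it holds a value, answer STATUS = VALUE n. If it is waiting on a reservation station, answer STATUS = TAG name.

STATUS = VALUE 4

cycle 1: issue ADD r2<-Add1 // r0:3,r1:6,r2:Add1,r3:1,r4:4
cycle 2: issue MUL r4<-Mul1 // r0:3,r1:6,r2:Add1,r3:1,r4:Mul1
cycle 3: CDB Add1=5; issue ADD r1<-Add1 // r0:3,r1:Add1,r2:5,r3:1,r4:Mul1
cycle 4: issue MUL r4<-Mul2 // r0:3,r1:Add1,r2:5,r3:1,r4:Mul2
cycle 5: CDB Add1=9; issue ADD r1<-Add1 // r0:3,r1:Add1,r2:5,r3:1,r4:Mul2
cycle 6: CDB Mul1=3; issue SUB r0<-Add2 // r0:Add2,r1:Add1,r2:5,r3:1,r4:Mul2
cycle 7: issue MUL r1<-Mul1 // r0:Add2,r1:Mul1,r2:5,r3:1,r4:Mul2
cycle 8: CDB Add2=4; stall // r0:4,r1:Mul1,r2:5,r3:1,r4:Mul2
cycle 9: stall // r0:4,r1:Mul1,r2:5,r3:1,r4:Mul2
cycle 10: CDB Mul2=27; issue MUL r1<-Mul2 // r0:4,r1:Mul2,r2:5,r3:1,r4:27
cycle 11: issue ADD r4<-Add2 // r0:4,r1:Mul2,r2:5,r3:1,r4:Add2
cycle 12: CDB Add1=30; stall // r0:4,r1:Mul2,r2:5,r3:1,r4:Add2
cycle 13: CDB Add2=9; stall // r0:4,r1:Mul2,r2:5,r3:1,r4:9
cycle 14: CDB Mul1=4; issue MUL r0<-Mul1 // r0:Mul1,r1:Mul2,r2:5,r3:1,r4:9
cycle 15: - // r0:Mul1,r1:Mul2,r2:5,r3:1,r4:9
cycle 16: - // r0:Mul1,r1:Mul2,r2:5,r3:1,r4:9
cycle 17: - // r0:Mul1,r1:Mul2,r2:5,r3:1,r4:9
cycle 18: CDB Mul2=4 // r0:Mul1,r1:4,r2:5,r3:1,r4:9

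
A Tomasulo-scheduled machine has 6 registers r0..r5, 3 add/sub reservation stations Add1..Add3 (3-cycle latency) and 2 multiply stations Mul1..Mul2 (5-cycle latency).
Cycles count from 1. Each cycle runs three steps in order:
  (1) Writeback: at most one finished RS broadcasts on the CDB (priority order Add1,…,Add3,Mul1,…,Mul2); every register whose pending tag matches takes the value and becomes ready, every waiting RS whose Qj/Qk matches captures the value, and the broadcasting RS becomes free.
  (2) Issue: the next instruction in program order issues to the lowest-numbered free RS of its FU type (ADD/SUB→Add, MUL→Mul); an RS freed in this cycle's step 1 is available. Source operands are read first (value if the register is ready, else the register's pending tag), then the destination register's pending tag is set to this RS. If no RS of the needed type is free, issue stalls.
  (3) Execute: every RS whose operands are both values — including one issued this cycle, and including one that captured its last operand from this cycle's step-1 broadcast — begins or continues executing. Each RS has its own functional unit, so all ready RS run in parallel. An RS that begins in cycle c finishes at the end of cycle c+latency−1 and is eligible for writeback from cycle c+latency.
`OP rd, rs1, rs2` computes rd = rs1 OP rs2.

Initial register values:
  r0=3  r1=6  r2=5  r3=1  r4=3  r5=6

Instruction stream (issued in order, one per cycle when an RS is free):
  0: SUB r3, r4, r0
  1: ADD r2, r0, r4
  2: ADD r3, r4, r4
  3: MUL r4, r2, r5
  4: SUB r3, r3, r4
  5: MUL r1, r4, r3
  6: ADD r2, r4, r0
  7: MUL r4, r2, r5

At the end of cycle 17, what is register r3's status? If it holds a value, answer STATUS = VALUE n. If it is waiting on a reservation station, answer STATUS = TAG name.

STATUS = VALUE -30

cycle 1: issue SUB r3<-Add1 // r0:3,r1:6,r2:5,r3:Add1,r4:3,r5:6
cycle 2: issue ADD r2<-Add2 // r0:3,r1:6,r2:Add2,r3:Add1,r4:3,r5:6
cycle 3: issue ADD r3<-Add3 // r0:3,r1:6,r2:Add2,r3:Add3,r4:3,r5:6
cycle 4: CDB Add1=0; issue MUL r4<-Mul1 // r0:3,r1:6,r2:Add2,r3:Add3,r4:Mul1,r5:6
cycle 5: CDB Add2=6; issue SUB r3<-Add1 // r0:3,r1:6,r2:6,r3:Add1,r4:Mul1,r5:6
cycle 6: CDB Add3=6; issue MUL r1<-Mul2 // r0:3,r1:Mul2,r2:6,r3:Add1,r4:Mul1,r5:6
cycle 7: issue ADD r2<-Add2 // r0:3,r1:Mul2,r2:Add2,r3:Add1,r4:Mul1,r5:6
cycle 8: stall // r0:3,r1:Mul2,r2:Add2,r3:Add1,r4:Mul1,r5:6
cycle 9: stall // r0:3,r1:Mul2,r2:Add2,r3:Add1,r4:Mul1,r5:6
cycle 10: CDB Mul1=36; issue MUL r4<-Mul1 // r0:3,r1:Mul2,r2:Add2,r3:Add1,r4:Mul1,r5:6
cycle 11: - // r0:3,r1:Mul2,r2:Add2,r3:Add1,r4:Mul1,r5:6
cycle 12: - // r0:3,r1:Mul2,r2:Add2,r3:Add1,r4:Mul1,r5:6
cycle 13: CDB Add1=-30 // r0:3,r1:Mul2,r2:Add2,r3:-30,r4:Mul1,r5:6
cycle 14: CDB Add2=39 // r0:3,r1:Mul2,r2:39,r3:-30,r4:Mul1,r5:6
cycle 15: - // r0:3,r1:Mul2,r2:39,r3:-30,r4:Mul1,r5:6
cycle 16: - // r0:3,r1:Mul2,r2:39,r3:-30,r4:Mul1,r5:6
cycle 17: - // r0:3,r1:Mul2,r2:39,r3:-30,r4:Mul1,r5:6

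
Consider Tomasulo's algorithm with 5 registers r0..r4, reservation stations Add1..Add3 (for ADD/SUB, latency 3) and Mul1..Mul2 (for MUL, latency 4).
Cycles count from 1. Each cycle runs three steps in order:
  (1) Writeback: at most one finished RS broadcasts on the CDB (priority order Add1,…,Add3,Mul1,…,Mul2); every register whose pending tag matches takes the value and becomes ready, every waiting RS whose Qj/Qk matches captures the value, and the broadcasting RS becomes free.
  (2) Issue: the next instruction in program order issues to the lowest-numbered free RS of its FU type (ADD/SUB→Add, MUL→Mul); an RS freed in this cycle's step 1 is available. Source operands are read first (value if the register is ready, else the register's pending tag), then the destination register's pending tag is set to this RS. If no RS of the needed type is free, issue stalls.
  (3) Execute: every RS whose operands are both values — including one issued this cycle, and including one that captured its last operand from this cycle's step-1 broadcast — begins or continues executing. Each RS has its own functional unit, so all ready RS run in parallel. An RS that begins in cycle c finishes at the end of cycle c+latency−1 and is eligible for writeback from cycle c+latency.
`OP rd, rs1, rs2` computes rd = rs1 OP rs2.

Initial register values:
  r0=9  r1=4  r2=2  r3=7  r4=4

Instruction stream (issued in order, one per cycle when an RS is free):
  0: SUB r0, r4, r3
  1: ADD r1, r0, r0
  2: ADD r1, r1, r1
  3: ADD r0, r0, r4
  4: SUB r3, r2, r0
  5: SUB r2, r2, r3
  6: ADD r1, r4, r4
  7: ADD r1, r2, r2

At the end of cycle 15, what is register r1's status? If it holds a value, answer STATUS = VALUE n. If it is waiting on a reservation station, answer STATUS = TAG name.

c1: issue SUB r0<-Add1 | r0:Add1,r1:4,r2:2,r3:7,r4:4
c2: issue ADD r1<-Add2 | r0:Add1,r1:Add2,r2:2,r3:7,r4:4
c3: issue ADD r1<-Add3 | r0:Add1,r1:Add3,r2:2,r3:7,r4:4
c4: CDB Add1=-3; issue ADD r0<-Add1 | r0:Add1,r1:Add3,r2:2,r3:7,r4:4
c5: stall | r0:Add1,r1:Add3,r2:2,r3:7,r4:4
c6: stall | r0:Add1,r1:Add3,r2:2,r3:7,r4:4
c7: CDB Add1=1; issue SUB r3<-Add1 | r0:1,r1:Add3,r2:2,r3:Add1,r4:4
c8: CDB Add2=-6; issue SUB r2<-Add2 | r0:1,r1:Add3,r2:Add2,r3:Add1,r4:4
c9: stall | r0:1,r1:Add3,r2:Add2,r3:Add1,r4:4
c10: CDB Add1=1; issue ADD r1<-Add1 | r0:1,r1:Add1,r2:Add2,r3:1,r4:4
c11: CDB Add3=-12; issue ADD r1<-Add3 | r0:1,r1:Add3,r2:Add2,r3:1,r4:4
c12: - | r0:1,r1:Add3,r2:Add2,r3:1,r4:4
c13: CDB Add1=8 | r0:1,r1:Add3,r2:Add2,r3:1,r4:4
c14: CDB Add2=1 | r0:1,r1:Add3,r2:1,r3:1,r4:4
c15: - | r0:1,r1:Add3,r2:1,r3:1,r4:4

STATUS = TAG Add3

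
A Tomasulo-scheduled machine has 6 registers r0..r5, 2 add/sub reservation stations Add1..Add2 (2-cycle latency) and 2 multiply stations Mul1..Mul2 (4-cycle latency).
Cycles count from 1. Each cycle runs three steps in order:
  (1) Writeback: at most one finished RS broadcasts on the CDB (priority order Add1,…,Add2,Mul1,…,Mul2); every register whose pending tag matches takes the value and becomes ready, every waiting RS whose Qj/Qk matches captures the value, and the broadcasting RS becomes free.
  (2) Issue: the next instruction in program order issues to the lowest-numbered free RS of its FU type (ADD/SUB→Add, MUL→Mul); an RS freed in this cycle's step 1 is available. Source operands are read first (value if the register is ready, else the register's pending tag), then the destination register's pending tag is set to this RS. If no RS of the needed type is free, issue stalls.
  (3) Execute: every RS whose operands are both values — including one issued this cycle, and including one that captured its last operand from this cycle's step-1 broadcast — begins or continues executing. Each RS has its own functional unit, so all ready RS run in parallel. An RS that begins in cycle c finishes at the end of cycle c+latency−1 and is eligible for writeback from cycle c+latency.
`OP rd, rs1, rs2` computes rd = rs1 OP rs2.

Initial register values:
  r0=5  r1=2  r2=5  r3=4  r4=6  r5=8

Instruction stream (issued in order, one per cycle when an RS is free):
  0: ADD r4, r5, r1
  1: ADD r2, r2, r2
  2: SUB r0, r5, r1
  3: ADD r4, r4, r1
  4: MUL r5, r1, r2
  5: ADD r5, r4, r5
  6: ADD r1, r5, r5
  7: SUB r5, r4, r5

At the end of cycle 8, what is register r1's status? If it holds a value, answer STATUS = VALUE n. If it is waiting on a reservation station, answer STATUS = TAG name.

STATUS = TAG Add2

cycle 1: issue ADD r4<-Add1 // r0:5,r1:2,r2:5,r3:4,r4:Add1,r5:8
cycle 2: issue ADD r2<-Add2 // r0:5,r1:2,r2:Add2,r3:4,r4:Add1,r5:8
cycle 3: CDB Add1=10; issue SUB r0<-Add1 // r0:Add1,r1:2,r2:Add2,r3:4,r4:10,r5:8
cycle 4: CDB Add2=10; issue ADD r4<-Add2 // r0:Add1,r1:2,r2:10,r3:4,r4:Add2,r5:8
cycle 5: CDB Add1=6; issue MUL r5<-Mul1 // r0:6,r1:2,r2:10,r3:4,r4:Add2,r5:Mul1
cycle 6: CDB Add2=12; issue ADD r5<-Add1 // r0:6,r1:2,r2:10,r3:4,r4:12,r5:Add1
cycle 7: issue ADD r1<-Add2 // r0:6,r1:Add2,r2:10,r3:4,r4:12,r5:Add1
cycle 8: stall // r0:6,r1:Add2,r2:10,r3:4,r4:12,r5:Add1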